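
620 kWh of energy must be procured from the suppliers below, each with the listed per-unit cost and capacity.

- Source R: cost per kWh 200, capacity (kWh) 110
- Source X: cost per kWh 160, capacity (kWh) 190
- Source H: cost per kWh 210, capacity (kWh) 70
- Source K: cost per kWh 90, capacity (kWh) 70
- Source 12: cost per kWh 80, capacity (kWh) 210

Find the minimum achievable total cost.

Cheapest first:
Source 12 at 80: take all 210 kWh ; 410 still needed.
Source K (90): use full 70 ; 340 kWh to go.
Source X (160): use full 190 ; 150 kWh to go.
Source R (200): use full 110 ; 40 kWh to go.
Source H at 210: take 40 of its 70 ; requirement met.
Cost = 210×80 + 70×90 + 190×160 + 110×200 + 40×210 = 83900.

83900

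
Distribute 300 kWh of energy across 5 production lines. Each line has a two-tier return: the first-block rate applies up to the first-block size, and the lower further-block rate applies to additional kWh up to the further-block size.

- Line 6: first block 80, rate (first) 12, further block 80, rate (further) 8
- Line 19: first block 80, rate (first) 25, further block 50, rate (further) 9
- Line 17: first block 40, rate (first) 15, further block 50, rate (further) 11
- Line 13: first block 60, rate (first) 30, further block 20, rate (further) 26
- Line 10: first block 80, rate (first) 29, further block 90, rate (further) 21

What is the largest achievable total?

Treat each block as its own option and order by rate: Line 13/first 30 > Line 10/first 29 > Line 13/second 26 > Line 19/first 25 > Line 10/second 21 > Line 17/first 15 > Line 6/first 12 > Line 17/second 11 > Line 19/second 9 > Line 6/second 8.
Line 13 first at 30: fill all 60 → 240 left.
Line 10 first at 29: fill all 80 → 160 left.
Line 13 second at 26: fill all 20 → 140 left.
Line 19 first at 25: fill all 80 → 60 left.
60 remain; put them into Line 10 second at 21.
Total = 30×60 + 29×80 + 26×20 + 25×80 + 21×60 = 7900.

7900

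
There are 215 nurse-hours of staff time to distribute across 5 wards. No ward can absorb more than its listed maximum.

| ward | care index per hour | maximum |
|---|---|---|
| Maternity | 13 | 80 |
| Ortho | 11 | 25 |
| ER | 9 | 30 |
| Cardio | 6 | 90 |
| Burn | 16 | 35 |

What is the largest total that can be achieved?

2415

Rank by care index per hour: Burn 16 > Maternity 13 > Ortho 11 > ER 9 > Cardio 6.
Burn: +35 to 35 (cap) → 180 left.
Maternity: +80 to 80 (cap) → 100 left.
Ortho: +25 to 25 (cap) → 75 left.
ER takes 30 to reach its cap of 30 → 45 left.
Only 45 left; Cardio takes them to reach 45.
Total = 13×80 + 11×25 + 9×30 + 6×45 + 16×35 = 2415.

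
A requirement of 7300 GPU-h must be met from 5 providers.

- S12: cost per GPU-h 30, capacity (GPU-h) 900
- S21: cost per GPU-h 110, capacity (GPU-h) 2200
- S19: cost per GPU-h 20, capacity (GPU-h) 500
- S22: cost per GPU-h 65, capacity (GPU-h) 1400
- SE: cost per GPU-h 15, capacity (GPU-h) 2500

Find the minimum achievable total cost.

Use providers in increasing cost order.
Take 2500 from SE at 15 → need 4800 more.
S19 (20): use full 500 → 4300 GPU-h to go.
S12 at 30: take all 900 GPU-h → 3400 still needed.
S22 (65): use full 1400 → 2000 GPU-h to go.
S21 at 110: take 2000 of its 2200 → requirement met.
Cost = 2500×15 + 500×20 + 900×30 + 1400×65 + 2000×110 = 385500.

385500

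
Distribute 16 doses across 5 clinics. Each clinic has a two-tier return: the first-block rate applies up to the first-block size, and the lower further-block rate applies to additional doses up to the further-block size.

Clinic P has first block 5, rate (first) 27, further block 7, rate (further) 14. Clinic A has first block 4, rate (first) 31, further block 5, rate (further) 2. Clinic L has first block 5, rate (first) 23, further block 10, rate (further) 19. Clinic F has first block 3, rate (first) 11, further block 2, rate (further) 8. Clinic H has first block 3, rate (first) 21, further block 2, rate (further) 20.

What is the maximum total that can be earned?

Rank every tier by rate: Clinic A/T1 31 > Clinic P/T1 27 > Clinic L/T1 23 > Clinic H/T1 21 > Clinic H/T2 20 > Clinic L/T2 19 > Clinic P/T2 14 > Clinic F/T1 11 > Clinic F/T2 8 > Clinic A/T2 2.
Clinic A T1 at 31: fill all 4 — 12 left.
Clinic P/T1 (27): +5 — 7 left.
Clinic L/T1 (23): +5 — 2 left.
Clinic H/T1: +2 of 3 at 21; pool empty.
Total = 31×4 + 27×5 + 23×5 + 21×2 = 416.

416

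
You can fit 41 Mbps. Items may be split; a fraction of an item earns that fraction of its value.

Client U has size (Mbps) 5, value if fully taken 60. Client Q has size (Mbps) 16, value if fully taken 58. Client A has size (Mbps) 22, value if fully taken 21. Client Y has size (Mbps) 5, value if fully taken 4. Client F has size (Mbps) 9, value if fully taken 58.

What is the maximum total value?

186.5

Rank by value-to-size ratio: Client U 60/5≈12, Client F 58/9≈6.44, Client Q 58/16≈3.62, Client A 21/22≈0.955, Client Y 4/5≈0.8.
Take all of Client U (5 Mbps, value 60) → 36 Mbps left.
Client F: take in full, 9 Mbps for value 58 → 27 left.
Client Q: take in full, 16 Mbps for value 58 → 11 left.
11 Mbps left: a 11/22 share of Client A gives 21×11/22 = 10.5.
Total value = 186.5.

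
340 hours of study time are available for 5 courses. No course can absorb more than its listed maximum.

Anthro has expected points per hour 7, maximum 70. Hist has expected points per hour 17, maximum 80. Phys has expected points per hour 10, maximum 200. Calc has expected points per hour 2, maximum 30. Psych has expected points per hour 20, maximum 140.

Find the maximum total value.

5360

Highest expected points per hour first: Psych 20 > Hist 17 > Phys 10 > Anthro 7 > Calc 2.
Give Psych 140 to hit its cap of 140 — 200 left.
Give Hist 80 to hit its cap of 80 — 120 left.
Phys has room for 200 but only 120 remain, so it gets 120.
Total = 17×80 + 10×120 + 20×140 = 5360.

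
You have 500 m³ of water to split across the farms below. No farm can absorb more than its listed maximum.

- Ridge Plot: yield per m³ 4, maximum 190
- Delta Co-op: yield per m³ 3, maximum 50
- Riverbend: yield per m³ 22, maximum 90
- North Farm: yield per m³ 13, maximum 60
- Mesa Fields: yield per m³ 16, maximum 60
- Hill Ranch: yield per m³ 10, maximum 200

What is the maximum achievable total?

6080

Highest yield per m³ first: Riverbend 22 > Mesa Fields 16 > North Farm 13 > Hill Ranch 10 > Ridge Plot 4 > Delta Co-op 3.
Riverbend takes 90 to reach its cap of 90 ; 410 left.
Mesa Fields: +60 to 60 (cap) ; 350 left.
Give North Farm 60 to hit its cap of 60 ; 290 left.
Give Hill Ranch 200 to hit its cap of 200 ; 90 left.
Ridge Plot: +90 (room for 190) → 90. Pool exhausted.
Total = 4×90 + 22×90 + 13×60 + 16×60 + 10×200 = 6080.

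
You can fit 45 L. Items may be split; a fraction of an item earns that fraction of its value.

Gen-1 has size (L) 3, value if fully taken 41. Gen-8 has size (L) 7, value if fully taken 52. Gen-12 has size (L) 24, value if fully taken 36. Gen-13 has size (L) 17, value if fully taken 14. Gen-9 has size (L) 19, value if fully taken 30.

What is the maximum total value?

147

Best value per unit of size first: Gen-1 41/3≈13.7, Gen-8 52/7≈7.43, Gen-9 30/19≈1.58, Gen-12 36/24≈1.5, Gen-13 14/17≈0.824.
All 3 L of Gen-1 fit (value 41) → 42 remain.
Gen-8: take in full, 7 L for value 52 → 35 left.
Gen-9: take in full, 19 L for value 30 → 16 left.
Fill the last 16 L with part of Gen-12: 16/24 of it earns 24.
Total value = 147.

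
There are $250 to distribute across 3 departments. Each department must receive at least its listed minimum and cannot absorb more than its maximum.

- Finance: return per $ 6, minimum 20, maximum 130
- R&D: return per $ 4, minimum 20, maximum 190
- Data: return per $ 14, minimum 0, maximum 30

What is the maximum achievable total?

1560

Meeting every minimum uses 20+20+0 = 40 $, leaving 210.
Highest return per $ first: Data 14 > Finance 6 > R&D 4.
Give Data 30 more to hit its cap of 30 ; 180 left.
Finance takes 110 more to reach its cap of 130 ; 70 left.
R&D: +70 (room for 170) → 90. Pool exhausted.
Total = 6×130 + 4×90 + 14×30 = 1560.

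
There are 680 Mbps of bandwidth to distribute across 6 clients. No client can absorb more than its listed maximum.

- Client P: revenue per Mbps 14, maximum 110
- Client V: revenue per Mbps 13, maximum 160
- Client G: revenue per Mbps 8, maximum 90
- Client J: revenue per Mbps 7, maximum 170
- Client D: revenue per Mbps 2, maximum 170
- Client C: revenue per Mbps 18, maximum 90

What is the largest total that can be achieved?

Order the clients by revenue per Mbps: Client C 18 > Client P 14 > Client V 13 > Client G 8 > Client J 7 > Client D 2.
Give Client C 90 to hit its cap of 90 ; 590 left.
Client P: +110 to 110 (cap) ; 480 left.
Give Client V 160 to hit its cap of 160 ; 320 left.
Give Client G 90 to hit its cap of 90 ; 230 left.
Client J takes 170 to reach its cap of 170 ; 60 left.
Client D: +60 (room for 170) → 60. Pool exhausted.
Total = 14×110 + 13×160 + 8×90 + 7×170 + 2×60 + 18×90 = 7270.

7270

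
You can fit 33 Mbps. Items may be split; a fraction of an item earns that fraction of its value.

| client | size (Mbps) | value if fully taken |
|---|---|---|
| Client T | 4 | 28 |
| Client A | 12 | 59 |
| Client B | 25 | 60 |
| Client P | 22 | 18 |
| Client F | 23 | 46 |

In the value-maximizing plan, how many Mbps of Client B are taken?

Sort by value density: Client T 28/4≈7, Client A 59/12≈4.92, Client B 60/25≈2.4, Client F 46/23≈2, Client P 18/22≈0.818.
Client T: take in full, 4 Mbps for value 28 — 29 left.
Client A: take in full, 12 Mbps for value 59 — 17 left.
Fill the last 17 Mbps with part of Client B: 17/25 of it earns 40.8.

17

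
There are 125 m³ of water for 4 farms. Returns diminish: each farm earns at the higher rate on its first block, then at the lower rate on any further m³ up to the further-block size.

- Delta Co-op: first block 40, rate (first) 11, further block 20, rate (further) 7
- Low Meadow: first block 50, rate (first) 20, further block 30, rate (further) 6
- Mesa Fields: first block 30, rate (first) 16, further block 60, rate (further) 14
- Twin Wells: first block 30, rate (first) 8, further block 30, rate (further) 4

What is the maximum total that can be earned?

Treat each block as its own option and order by rate: Low Meadow/T1 20 > Mesa Fields/T1 16 > Mesa Fields/T2 14 > Delta Co-op/T1 11 > Twin Wells/T1 8 > Delta Co-op/T2 7 > Low Meadow/T2 6 > Twin Wells/T2 4.
Low Meadow/T1 (20): +50 → 75 left.
Mesa Fields T1 at 16: fill all 30 → 45 left.
Mesa Fields/T2: +45 of 60 at 14; pool empty.
Total = 20×50 + 16×30 + 14×45 = 2110.

2110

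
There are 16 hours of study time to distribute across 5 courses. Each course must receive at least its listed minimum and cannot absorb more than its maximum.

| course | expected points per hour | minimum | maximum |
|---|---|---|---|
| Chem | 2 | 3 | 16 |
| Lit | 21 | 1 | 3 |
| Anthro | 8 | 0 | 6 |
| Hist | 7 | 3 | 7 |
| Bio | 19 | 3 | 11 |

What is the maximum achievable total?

223

Meeting every minimum uses 3+1+0+3+3 = 10 hours, leaving 6.
Highest expected points per hour first: Lit 21 > Bio 19 > Anthro 8 > Hist 7 > Chem 2.
Lit takes 2 more to reach its cap of 3 → 4 left.
Bio: +4 (room for 8) → 7. Pool exhausted.
Total = 2×3 + 21×3 + 7×3 + 19×7 = 223.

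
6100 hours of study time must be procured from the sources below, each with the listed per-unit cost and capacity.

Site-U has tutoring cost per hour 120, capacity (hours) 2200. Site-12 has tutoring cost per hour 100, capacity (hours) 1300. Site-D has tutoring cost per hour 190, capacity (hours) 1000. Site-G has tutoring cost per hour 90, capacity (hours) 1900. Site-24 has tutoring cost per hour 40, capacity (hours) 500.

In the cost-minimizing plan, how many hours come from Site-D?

200

Use sources in increasing cost order.
Take 500 from Site-24 at 40 ; need 5600 more.
Site-G (90): use full 1900 ; 3700 hours to go.
Site-12 at 100: take all 1300 hours ; 2400 still needed.
Site-U at 120: take all 2200 hours ; 200 still needed.
Site-D (190): take the remaining 200 ; done.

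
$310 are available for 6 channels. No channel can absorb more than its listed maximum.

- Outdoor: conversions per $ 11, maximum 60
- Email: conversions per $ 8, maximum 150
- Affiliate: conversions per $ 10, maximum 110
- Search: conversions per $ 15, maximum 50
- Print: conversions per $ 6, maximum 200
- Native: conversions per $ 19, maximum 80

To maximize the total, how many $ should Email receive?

10

Highest conversions per $ first: Native 19 > Search 15 > Outdoor 11 > Affiliate 10 > Email 8 > Print 6.
Native: +80 to 80 (cap) — 230 left.
Search takes 50 to reach its cap of 50 — 180 left.
Outdoor: +60 to 60 (cap) — 120 left.
Give Affiliate 110 to hit its cap of 110 — 10 left.
Email has room for 150 but only 10 remain, so it gets 10.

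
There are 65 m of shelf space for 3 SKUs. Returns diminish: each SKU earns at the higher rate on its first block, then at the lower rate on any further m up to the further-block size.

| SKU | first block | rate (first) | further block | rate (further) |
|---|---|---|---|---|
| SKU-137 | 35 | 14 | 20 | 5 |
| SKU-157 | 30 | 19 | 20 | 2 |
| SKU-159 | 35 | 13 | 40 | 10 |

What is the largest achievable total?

Treat each block as its own option and order by rate: SKU-157/T1 19 > SKU-137/T1 14 > SKU-159/T1 13 > SKU-159/T2 10 > SKU-137/T2 5 > SKU-157/T2 2.
SKU-157 T1 at 19: fill all 30 ; 35 left.
SKU-137/T1 (14): +35 ; 0 left.
Total = 19×30 + 14×35 = 1060.

1060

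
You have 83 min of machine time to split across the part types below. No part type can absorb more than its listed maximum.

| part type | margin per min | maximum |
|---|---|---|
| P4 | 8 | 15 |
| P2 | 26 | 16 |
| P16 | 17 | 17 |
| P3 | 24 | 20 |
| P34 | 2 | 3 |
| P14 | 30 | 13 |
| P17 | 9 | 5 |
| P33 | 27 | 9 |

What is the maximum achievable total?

Highest margin per min first: P14 30 > P33 27 > P2 26 > P3 24 > P16 17 > P17 9 > P4 8 > P34 2.
Give P14 13 to hit its cap of 13 — 70 left.
P33 takes 9 to reach its cap of 9 — 61 left.
P2 takes 16 to reach its cap of 16 — 45 left.
P3: +20 to 20 (cap) — 25 left.
Give P16 17 to hit its cap of 17 — 8 left.
P17: +5 to 5 (cap) — 3 left.
P4 has room for 15 but only 3 remain, so it gets 3.
Total = 8×3 + 26×16 + 17×17 + 24×20 + 30×13 + 9×5 + 27×9 = 1887.

1887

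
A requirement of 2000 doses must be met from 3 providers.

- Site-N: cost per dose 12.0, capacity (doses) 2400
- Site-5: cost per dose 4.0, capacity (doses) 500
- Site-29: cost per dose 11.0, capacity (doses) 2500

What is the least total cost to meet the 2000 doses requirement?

18500

Fill from the cheapest provider first.
Site-5 at 4.0: take all 500 doses — 1500 still needed.
Take 1500 from Site-29 at 11.0 to finish.
Site-N: unused.
Cost = 500×4.0 + 1500×11.0 = 18500.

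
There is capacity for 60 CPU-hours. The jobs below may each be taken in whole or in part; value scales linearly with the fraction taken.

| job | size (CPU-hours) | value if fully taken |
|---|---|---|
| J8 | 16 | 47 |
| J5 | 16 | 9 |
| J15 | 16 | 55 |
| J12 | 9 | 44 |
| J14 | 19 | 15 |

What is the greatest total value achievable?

161

Sort by value density: J12 44/9≈4.89, J15 55/16≈3.44, J8 47/16≈2.94, J14 15/19≈0.789, J5 9/16≈0.562.
J12: take in full, 9 CPU-hours for value 44 — 51 left.
All 16 CPU-hours of J15 fit (value 55) — 35 remain.
J8: take in full, 16 CPU-hours for value 47 — 19 left.
Take all of J14 (19 CPU-hours, value 15) — 0 CPU-hours left.
Total value = 161.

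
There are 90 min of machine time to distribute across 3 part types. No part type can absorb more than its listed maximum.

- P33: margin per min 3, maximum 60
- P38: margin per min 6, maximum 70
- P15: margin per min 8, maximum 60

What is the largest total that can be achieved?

Order the part types by margin per min: P15 8 > P38 6 > P33 3.
P15 takes 60 to reach its cap of 60 → 30 left.
P38: +30 (room for 70) → 30. Pool exhausted.
Total = 6×30 + 8×60 = 660.

660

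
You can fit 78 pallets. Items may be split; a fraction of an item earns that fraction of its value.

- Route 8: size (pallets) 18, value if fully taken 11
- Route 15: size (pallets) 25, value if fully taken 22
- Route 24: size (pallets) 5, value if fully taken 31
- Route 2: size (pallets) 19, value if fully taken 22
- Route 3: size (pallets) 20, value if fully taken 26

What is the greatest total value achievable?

Best value per unit of size first: Route 24 31/5≈6.2, Route 3 26/20≈1.3, Route 2 22/19≈1.16, Route 15 22/25≈0.88, Route 8 11/18≈0.611.
All 5 pallets of Route 24 fit (value 31) — 73 remain.
Take all of Route 3 (20 pallets, value 26) — 53 pallets left.
Route 2: take in full, 19 pallets for value 22 — 34 left.
All 25 pallets of Route 15 fit (value 22) — 9 remain.
9 pallets left: a 9/18 share of Route 8 gives 11×9/18 = 5.5.
Total value = 106.5.

106.5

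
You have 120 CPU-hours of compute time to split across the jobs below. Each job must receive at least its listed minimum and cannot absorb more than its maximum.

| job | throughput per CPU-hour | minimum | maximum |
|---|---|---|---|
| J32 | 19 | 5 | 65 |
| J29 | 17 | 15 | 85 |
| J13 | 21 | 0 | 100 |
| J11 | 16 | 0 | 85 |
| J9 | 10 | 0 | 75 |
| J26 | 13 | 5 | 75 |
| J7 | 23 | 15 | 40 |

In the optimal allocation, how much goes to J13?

Meeting every minimum uses 5+15+0+0+0+5+15 = 40 CPU-hours, leaving 80.
Highest throughput per CPU-hour first: J7 23 > J13 21 > J32 19 > J29 17 > J11 16 > J26 13 > J9 10.
J7: +25 to 40 (cap) ; 55 left.
Only 55 left; J13 takes them to reach 55.

55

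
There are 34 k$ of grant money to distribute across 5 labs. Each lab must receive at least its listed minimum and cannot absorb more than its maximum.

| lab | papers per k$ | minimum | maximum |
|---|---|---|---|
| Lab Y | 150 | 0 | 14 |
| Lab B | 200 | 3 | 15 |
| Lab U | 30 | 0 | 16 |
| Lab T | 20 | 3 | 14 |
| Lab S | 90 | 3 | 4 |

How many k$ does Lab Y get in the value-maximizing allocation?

Meeting every minimum uses 0+3+0+3+3 = 9 k$, leaving 25.
Highest papers per k$ first: Lab B 200 > Lab Y 150 > Lab S 90 > Lab U 30 > Lab T 20.
Lab B takes 12 more to reach its cap of 15 → 13 left.
Lab Y has room for 14 more but only 13 remain, so it gets 13.

13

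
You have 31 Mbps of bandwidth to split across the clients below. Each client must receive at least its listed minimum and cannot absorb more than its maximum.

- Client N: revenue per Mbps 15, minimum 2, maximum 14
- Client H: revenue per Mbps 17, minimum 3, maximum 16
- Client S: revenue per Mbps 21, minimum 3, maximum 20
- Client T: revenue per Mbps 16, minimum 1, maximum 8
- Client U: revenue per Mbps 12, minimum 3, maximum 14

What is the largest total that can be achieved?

Meeting every minimum uses 2+3+3+1+3 = 12 Mbps, leaving 19.
Order the clients by revenue per Mbps: Client S 21 > Client H 17 > Client T 16 > Client N 15 > Client U 12.
Give Client S 17 more to hit its cap of 20 — 2 left.
Client H has room for 13 more but only 2 remain, so it gets 5.
Total = 15×2 + 17×5 + 21×20 + 16×1 + 12×3 = 587.

587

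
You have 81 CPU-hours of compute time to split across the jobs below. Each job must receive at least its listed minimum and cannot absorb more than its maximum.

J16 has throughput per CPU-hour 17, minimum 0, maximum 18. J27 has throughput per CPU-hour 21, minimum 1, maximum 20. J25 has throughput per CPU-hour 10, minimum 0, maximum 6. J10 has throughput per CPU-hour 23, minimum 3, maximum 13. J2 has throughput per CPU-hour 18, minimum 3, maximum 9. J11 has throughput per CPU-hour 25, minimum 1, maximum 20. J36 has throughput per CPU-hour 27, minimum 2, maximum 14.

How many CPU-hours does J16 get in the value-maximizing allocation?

5

Meeting every minimum uses 0+1+0+3+3+1+2 = 10 CPU-hours, leaving 71.
Rank by throughput per CPU-hour: J36 27 > J11 25 > J10 23 > J27 21 > J2 18 > J16 17 > J25 10.
J36 takes 12 more to reach its cap of 14 ; 59 left.
J11: +19 to 20 (cap) ; 40 left.
J10: +10 to 13 (cap) ; 30 left.
J27 takes 19 more to reach its cap of 20 ; 11 left.
J2 takes 6 more to reach its cap of 9 ; 5 left.
J16 has room for 18 more but only 5 remain, so it gets 5.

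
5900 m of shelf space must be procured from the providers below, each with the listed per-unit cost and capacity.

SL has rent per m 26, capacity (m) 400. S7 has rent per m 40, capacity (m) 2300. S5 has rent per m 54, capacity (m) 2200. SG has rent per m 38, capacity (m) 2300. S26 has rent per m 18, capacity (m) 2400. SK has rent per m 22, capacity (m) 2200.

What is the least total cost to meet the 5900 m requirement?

Fill from the cheapest provider first.
S26 (18): use full 2400 ; 3500 m to go.
Take 2200 from SK at 22 ; need 1300 more.
SL at 26: take all 400 m ; 900 still needed.
Take 900 from SG at 38 to finish.
S7, S5: unused.
Cost = 2400×18 + 2200×22 + 400×26 + 900×38 = 136200.

136200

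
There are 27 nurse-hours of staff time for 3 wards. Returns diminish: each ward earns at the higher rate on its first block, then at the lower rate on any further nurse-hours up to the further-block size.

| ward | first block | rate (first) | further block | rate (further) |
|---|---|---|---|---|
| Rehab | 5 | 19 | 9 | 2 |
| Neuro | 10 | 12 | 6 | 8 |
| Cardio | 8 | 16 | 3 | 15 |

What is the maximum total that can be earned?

396

Order all 6 blocks by rate: Rehab/tier1 19 > Cardio/tier1 16 > Cardio/tier2 15 > Neuro/tier1 12 > Neuro/tier2 8 > Rehab/tier2 2.
Fill Rehab tier1 block (5 at 19) → 22 left.
Fill Cardio tier1 block (8 at 16) → 14 left.
Cardio/tier2 (15): +3 → 11 left.
Neuro/tier1 (12): +10 → 1 left.
Neuro tier2 at 8: only 1 left, fill 1.
Total = 19×5 + 16×8 + 15×3 + 12×10 + 8×1 = 396.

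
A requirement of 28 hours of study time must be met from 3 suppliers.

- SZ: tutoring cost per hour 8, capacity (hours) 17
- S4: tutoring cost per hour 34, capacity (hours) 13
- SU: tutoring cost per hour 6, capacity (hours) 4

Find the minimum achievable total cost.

398

Fill from the cheapest supplier first.
SU at 6: take all 4 hours — 24 still needed.
SZ at 8: take all 17 hours — 7 still needed.
S4 at 34: take 7 of its 13 — requirement met.
Cost = 4×6 + 17×8 + 7×34 = 398.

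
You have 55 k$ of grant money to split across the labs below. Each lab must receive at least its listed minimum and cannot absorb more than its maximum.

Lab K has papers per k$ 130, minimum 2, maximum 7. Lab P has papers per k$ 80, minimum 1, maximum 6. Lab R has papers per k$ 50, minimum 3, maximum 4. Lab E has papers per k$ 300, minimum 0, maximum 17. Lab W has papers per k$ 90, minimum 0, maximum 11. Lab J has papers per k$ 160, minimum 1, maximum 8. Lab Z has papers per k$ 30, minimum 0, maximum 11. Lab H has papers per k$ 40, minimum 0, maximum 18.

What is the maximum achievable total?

9040

Meeting every minimum uses 2+1+3+0+0+1+0+0 = 7 k$, leaving 48.
Rank by papers per k$: Lab E 300 > Lab J 160 > Lab K 130 > Lab W 90 > Lab P 80 > Lab R 50 > Lab H 40 > Lab Z 30.
Lab E: +17 to 17 (cap) — 31 left.
Give Lab J 7 more to hit its cap of 8 — 24 left.
Lab K takes 5 more to reach its cap of 7 — 19 left.
Lab W takes 11 more to reach its cap of 11 — 8 left.
Lab P takes 5 more to reach its cap of 6 — 3 left.
Lab R takes 1 more to reach its cap of 4 — 2 left.
Lab H has room for 18 more but only 2 remain, so it gets 2.
Total = 130×7 + 80×6 + 50×4 + 300×17 + 90×11 + 160×8 + 40×2 = 9040.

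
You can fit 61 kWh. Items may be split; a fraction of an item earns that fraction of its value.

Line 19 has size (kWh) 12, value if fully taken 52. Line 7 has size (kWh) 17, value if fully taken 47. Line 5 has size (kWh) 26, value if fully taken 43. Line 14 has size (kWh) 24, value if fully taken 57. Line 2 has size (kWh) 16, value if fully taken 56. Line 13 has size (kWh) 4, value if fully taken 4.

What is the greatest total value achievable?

Rank by value-to-size ratio: Line 19 52/12≈4.33, Line 2 56/16≈3.5, Line 7 47/17≈2.76, Line 14 57/24≈2.38, Line 5 43/26≈1.65, Line 13 4/4≈1.
All 12 kWh of Line 19 fit (value 52) ; 49 remain.
Take all of Line 2 (16 kWh, value 56) ; 33 kWh left.
Take all of Line 7 (17 kWh, value 47) ; 16 kWh left.
16 kWh left: a 16/24 share of Line 14 gives 57×16/24 = 38.
Total value = 193.

193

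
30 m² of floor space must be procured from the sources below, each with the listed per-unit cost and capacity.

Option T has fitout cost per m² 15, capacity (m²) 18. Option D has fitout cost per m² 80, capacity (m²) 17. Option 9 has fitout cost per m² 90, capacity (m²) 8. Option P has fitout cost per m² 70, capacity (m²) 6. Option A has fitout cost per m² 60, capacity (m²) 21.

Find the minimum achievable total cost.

Cheapest first:
Take 18 from Option T at 15 → need 12 more.
Option A (60): take the remaining 12 → done.
Option P, Option D, Option 9: unused.
Cost = 18×15 + 12×60 = 990.

990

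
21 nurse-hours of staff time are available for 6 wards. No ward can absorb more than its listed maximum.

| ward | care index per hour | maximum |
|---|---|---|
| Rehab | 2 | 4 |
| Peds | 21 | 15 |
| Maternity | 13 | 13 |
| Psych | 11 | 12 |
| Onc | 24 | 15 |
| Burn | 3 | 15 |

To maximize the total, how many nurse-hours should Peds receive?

6

Highest care index per hour first: Onc 24 > Peds 21 > Maternity 13 > Psych 11 > Burn 3 > Rehab 2.
Give Onc 15 to hit its cap of 15 ; 6 left.
Peds has room for 15 but only 6 remain, so it gets 6.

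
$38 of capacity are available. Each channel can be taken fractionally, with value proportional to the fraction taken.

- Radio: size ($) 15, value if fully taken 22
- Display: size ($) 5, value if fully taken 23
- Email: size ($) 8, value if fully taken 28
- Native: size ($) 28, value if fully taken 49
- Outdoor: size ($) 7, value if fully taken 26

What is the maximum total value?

Rank by value-to-size ratio: Display 23/5≈4.6, Outdoor 26/7≈3.71, Email 28/8≈3.5, Native 49/28≈1.75, Radio 22/15≈1.47.
Take all of Display (5 $, value 23) → 33 $ left.
All 7 $ of Outdoor fit (value 26) → 26 remain.
All 8 $ of Email fit (value 28) → 18 remain.
Fill the last 18 $ with part of Native: 18/28 of it earns 31.5.
Total value = 108.5.

108.5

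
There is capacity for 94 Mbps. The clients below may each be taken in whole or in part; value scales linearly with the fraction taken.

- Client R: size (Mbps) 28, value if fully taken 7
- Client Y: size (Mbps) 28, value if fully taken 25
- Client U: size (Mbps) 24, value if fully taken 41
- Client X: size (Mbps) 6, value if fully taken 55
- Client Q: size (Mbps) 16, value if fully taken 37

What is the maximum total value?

163

Sort by value density: Client X 55/6≈9.17, Client Q 37/16≈2.31, Client U 41/24≈1.71, Client Y 25/28≈0.893, Client R 7/28≈0.25.
Client X: take in full, 6 Mbps for value 55 ; 88 left.
Client Q: take in full, 16 Mbps for value 37 ; 72 left.
Take all of Client U (24 Mbps, value 41) ; 48 Mbps left.
Client Y: take in full, 28 Mbps for value 25 ; 20 left.
Fill the last 20 Mbps with part of Client R: 20/28 of it earns 5.
Total value = 163.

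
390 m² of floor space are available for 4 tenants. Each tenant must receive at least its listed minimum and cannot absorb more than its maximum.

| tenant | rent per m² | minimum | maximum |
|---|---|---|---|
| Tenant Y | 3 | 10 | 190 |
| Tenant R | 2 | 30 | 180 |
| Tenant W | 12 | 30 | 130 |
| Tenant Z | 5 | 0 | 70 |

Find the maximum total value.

Meeting every minimum uses 10+30+30+0 = 70 m², leaving 320.
Highest rent per m² first: Tenant W 12 > Tenant Z 5 > Tenant Y 3 > Tenant R 2.
Tenant W takes 100 more to reach its cap of 130 → 220 left.
Give Tenant Z 70 more to hit its cap of 70 → 150 left.
Only 150 left; Tenant Y takes them to reach 160.
Total = 3×160 + 2×30 + 12×130 + 5×70 = 2450.

2450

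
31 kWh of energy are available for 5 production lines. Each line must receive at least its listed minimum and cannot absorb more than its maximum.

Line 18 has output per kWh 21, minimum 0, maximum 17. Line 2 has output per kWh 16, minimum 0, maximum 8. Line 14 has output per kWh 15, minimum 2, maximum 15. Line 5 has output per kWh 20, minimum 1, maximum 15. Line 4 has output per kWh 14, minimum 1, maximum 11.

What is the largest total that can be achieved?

Meeting every minimum uses 0+0+2+1+1 = 4 kWh, leaving 27.
Highest output per kWh first: Line 18 21 > Line 5 20 > Line 2 16 > Line 14 15 > Line 4 14.
Line 18: +17 to 17 (cap) — 10 left.
Line 5 has room for 14 more but only 10 remain, so it gets 11.
Total = 21×17 + 15×2 + 20×11 + 14×1 = 621.

621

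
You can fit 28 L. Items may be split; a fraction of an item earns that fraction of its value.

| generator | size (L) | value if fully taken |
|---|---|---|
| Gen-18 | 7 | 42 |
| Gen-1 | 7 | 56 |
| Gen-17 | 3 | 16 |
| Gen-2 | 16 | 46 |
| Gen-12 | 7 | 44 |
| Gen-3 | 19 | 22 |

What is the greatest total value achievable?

169.5

Sort by value density: Gen-1 56/7≈8, Gen-12 44/7≈6.29, Gen-18 42/7≈6, Gen-17 16/3≈5.33, Gen-2 46/16≈2.88, Gen-3 22/19≈1.16.
All 7 L of Gen-1 fit (value 56) → 21 remain.
All 7 L of Gen-12 fit (value 44) → 14 remain.
Gen-18: take in full, 7 L for value 42 → 7 left.
All 3 L of Gen-17 fit (value 16) → 4 remain.
4 L left: a 4/16 share of Gen-2 gives 46×4/16 = 11.5.
Total value = 169.5.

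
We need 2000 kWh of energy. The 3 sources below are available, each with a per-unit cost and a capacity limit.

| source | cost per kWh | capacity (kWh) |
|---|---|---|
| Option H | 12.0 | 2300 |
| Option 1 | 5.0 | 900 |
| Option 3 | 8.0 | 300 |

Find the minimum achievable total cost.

Fill from the cheapest source first.
Option 1 (5.0): use full 900 ; 1100 kWh to go.
Take 300 from Option 3 at 8.0 ; need 800 more.
Take 800 from Option H at 12.0 to finish.
Cost = 900×5.0 + 300×8.0 + 800×12.0 = 16500.

16500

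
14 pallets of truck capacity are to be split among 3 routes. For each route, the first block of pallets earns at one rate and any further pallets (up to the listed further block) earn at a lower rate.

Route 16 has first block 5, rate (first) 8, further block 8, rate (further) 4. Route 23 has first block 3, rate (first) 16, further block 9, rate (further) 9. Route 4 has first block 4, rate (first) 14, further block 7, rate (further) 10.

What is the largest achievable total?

174

Order all 6 blocks by rate: Route 23/T1 16 > Route 4/T1 14 > Route 4/T2 10 > Route 23/T2 9 > Route 16/T1 8 > Route 16/T2 4.
Route 23 T1 at 16: fill all 3 ; 11 left.
Route 4 T1 at 14: fill all 4 ; 7 left.
Route 4/T2 (10): +7 ; 0 left.
Total = 16×3 + 14×4 + 10×7 = 174.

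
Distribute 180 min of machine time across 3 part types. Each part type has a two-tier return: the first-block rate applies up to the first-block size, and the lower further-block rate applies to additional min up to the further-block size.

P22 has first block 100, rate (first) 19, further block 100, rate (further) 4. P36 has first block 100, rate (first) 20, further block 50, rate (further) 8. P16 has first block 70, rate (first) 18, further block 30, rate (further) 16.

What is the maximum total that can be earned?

Rank every tier by rate: P36/tier1 20 > P22/tier1 19 > P16/tier1 18 > P16/tier2 16 > P36/tier2 8 > P22/tier2 4.
Fill P36 tier1 block (100 at 20) → 80 left.
80 remain; put them into P22 tier1 at 19.
Total = 20×100 + 19×80 = 3520.

3520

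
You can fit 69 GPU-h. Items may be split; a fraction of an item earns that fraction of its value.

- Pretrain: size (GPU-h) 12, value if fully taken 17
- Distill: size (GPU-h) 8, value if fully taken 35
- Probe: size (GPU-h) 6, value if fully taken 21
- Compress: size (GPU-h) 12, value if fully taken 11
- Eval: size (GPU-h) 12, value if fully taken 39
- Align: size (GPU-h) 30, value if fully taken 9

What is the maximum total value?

Best value per unit of size first: Distill 35/8≈4.38, Probe 21/6≈3.5, Eval 39/12≈3.25, Pretrain 17/12≈1.42, Compress 11/12≈0.917, Align 9/30≈0.3.
Take all of Distill (8 GPU-h, value 35) — 61 GPU-h left.
Probe: take in full, 6 GPU-h for value 21 — 55 left.
All 12 GPU-h of Eval fit (value 39) — 43 remain.
All 12 GPU-h of Pretrain fit (value 17) — 31 remain.
Compress: take in full, 12 GPU-h for value 11 — 19 left.
Only 19 GPU-h remain; take 19/30 of Align for value 9×19/30 = 5.7.
Total value = 128.7.

128.7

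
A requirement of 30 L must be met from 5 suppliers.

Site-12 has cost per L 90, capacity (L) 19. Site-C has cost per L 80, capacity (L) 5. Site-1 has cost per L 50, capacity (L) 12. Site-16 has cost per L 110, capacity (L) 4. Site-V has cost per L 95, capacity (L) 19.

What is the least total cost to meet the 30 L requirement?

2170

Cheapest first:
Site-1 (50): use full 12 → 18 L to go.
Site-C (80): use full 5 → 13 L to go.
Site-12 at 90: take 13 of its 19 → requirement met.
Site-V, Site-16: unused.
Cost = 12×50 + 5×80 + 13×90 = 2170.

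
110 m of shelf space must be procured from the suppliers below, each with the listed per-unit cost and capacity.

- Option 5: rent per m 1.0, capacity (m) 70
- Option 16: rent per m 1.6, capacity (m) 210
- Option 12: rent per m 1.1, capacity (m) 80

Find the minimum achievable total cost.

Fill from the cheapest supplier first.
Option 5 (1.0): use full 70 — 40 m to go.
Option 12 (1.1): take the remaining 40 — done.
Option 16: unused.
Cost = 70×1.0 + 40×1.1 = 114.

114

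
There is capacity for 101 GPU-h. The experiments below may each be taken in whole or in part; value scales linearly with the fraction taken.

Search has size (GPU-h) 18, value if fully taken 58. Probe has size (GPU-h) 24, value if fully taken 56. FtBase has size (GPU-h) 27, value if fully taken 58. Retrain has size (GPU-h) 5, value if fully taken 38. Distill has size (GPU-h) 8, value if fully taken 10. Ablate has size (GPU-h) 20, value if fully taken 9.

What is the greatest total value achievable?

228.55

Sort by value density: Retrain 38/5≈7.6, Search 58/18≈3.22, Probe 56/24≈2.33, FtBase 58/27≈2.15, Distill 10/8≈1.25, Ablate 9/20≈0.45.
Retrain: take in full, 5 GPU-h for value 38 ; 96 left.
Search: take in full, 18 GPU-h for value 58 ; 78 left.
Probe: take in full, 24 GPU-h for value 56 ; 54 left.
All 27 GPU-h of FtBase fit (value 58) ; 27 remain.
Distill: take in full, 8 GPU-h for value 10 ; 19 left.
19 GPU-h left: a 19/20 share of Ablate gives 9×19/20 = 8.55.
Total value = 228.55.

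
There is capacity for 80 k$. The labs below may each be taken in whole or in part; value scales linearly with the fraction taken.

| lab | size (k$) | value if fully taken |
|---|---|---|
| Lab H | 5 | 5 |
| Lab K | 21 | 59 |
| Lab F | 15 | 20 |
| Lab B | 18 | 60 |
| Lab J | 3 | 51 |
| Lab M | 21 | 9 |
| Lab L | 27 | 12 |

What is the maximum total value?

Best value per unit of size first: Lab J 51/3≈17, Lab B 60/18≈3.33, Lab K 59/21≈2.81, Lab F 20/15≈1.33, Lab H 5/5≈1, Lab L 12/27≈0.444, Lab M 9/21≈0.429.
Take all of Lab J (3 k$, value 51) → 77 k$ left.
Lab B: take in full, 18 k$ for value 60 → 59 left.
Lab K: take in full, 21 k$ for value 59 → 38 left.
Lab F: take in full, 15 k$ for value 20 → 23 left.
Take all of Lab H (5 k$, value 5) → 18 k$ left.
18 k$ left: a 18/27 share of Lab L gives 12×18/27 = 8.
Total value = 203.

203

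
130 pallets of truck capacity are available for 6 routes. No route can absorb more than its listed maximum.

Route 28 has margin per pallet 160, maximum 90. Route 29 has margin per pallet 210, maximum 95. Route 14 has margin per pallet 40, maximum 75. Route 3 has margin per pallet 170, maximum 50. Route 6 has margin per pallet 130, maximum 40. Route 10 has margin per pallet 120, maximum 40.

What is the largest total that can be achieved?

25900

Highest margin per pallet first: Route 29 210 > Route 3 170 > Route 28 160 > Route 6 130 > Route 10 120 > Route 14 40.
Route 29: +95 to 95 (cap) — 35 left.
Only 35 left; Route 3 takes them to reach 35.
Total = 210×95 + 170×35 = 25900.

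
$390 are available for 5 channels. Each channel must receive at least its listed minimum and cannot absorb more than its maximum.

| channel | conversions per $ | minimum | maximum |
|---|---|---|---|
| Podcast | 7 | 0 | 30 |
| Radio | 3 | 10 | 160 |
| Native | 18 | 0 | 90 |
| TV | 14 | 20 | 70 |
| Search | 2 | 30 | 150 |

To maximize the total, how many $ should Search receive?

Meeting every minimum uses 0+10+0+20+30 = 60 $, leaving 330.
Highest conversions per $ first: Native 18 > TV 14 > Podcast 7 > Radio 3 > Search 2.
Native: +90 to 90 (cap) — 240 left.
Give TV 50 more to hit its cap of 70 — 190 left.
Podcast: +30 to 30 (cap) — 160 left.
Radio takes 150 more to reach its cap of 160 — 10 left.
Search: +10 (room for 120) → 40. Pool exhausted.

40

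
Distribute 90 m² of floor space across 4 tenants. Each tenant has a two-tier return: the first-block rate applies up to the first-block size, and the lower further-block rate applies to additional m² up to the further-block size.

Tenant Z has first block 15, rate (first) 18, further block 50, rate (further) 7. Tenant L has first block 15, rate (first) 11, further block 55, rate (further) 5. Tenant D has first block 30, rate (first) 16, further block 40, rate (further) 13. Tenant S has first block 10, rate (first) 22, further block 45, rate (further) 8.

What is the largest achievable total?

1425

Treat each block as its own option and order by rate: Tenant S/first 22 > Tenant Z/first 18 > Tenant D/first 16 > Tenant D/second 13 > Tenant L/first 11 > Tenant S/second 8 > Tenant Z/second 7 > Tenant L/second 5.
Fill Tenant S first block (10 at 22) ; 80 left.
Tenant Z first at 18: fill all 15 ; 65 left.
Fill Tenant D first block (30 at 16) ; 35 left.
35 remain; put them into Tenant D second at 13.
Total = 22×10 + 18×15 + 16×30 + 13×35 = 1425.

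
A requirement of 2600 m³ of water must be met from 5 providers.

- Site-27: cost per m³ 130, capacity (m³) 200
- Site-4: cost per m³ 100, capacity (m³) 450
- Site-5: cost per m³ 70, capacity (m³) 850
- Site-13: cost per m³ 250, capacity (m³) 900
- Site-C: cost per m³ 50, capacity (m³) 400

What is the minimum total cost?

Cheapest first:
Take 400 from Site-C at 50 ; need 2200 more.
Site-5 (70): use full 850 ; 1350 m³ to go.
Take 450 from Site-4 at 100 ; need 900 more.
Site-27 (130): use full 200 ; 700 m³ to go.
Site-13 at 250: take 700 of its 900 ; requirement met.
Cost = 400×50 + 850×70 + 450×100 + 200×130 + 700×250 = 325500.

325500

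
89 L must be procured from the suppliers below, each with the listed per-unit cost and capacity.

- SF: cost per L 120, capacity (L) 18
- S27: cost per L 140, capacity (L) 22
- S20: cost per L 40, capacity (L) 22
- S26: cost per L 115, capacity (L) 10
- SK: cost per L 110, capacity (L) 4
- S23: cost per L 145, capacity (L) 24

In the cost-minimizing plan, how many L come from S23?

Use suppliers in increasing cost order.
S20 at 40: take all 22 L → 67 still needed.
Take 4 from SK at 110 → need 63 more.
S26 at 115: take all 10 L → 53 still needed.
SF (120): use full 18 → 35 L to go.
S27 (140): use full 22 → 13 L to go.
S23 at 145: take 13 of its 24 → requirement met.

13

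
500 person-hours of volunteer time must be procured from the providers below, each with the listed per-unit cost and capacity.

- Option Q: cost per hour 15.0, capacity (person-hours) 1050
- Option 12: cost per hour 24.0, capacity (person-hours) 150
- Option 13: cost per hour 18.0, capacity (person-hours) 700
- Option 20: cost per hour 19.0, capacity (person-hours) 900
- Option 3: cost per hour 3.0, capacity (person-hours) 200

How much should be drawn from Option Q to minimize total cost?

300

Fill from the cheapest provider first.
Take 200 from Option 3 at 3.0 ; need 300 more.
Option Q (15.0): take the remaining 300 ; done.
Option 13, Option 20, Option 12: unused.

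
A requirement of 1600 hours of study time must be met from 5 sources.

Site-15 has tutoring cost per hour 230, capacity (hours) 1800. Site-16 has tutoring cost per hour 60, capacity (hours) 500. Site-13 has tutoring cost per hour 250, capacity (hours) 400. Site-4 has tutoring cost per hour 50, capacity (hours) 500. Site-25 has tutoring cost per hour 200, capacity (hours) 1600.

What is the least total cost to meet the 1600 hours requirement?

Fill from the cheapest source first.
Site-4 (50): use full 500 ; 1100 hours to go.
Site-16 at 60: take all 500 hours ; 600 still needed.
Site-25 (200): take the remaining 600 ; done.
Site-15, Site-13: unused.
Cost = 500×50 + 500×60 + 600×200 = 175000.

175000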